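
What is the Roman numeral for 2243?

Convert 2243 to Roman numerals:
  2243 contains 2×1000 (MM)
  243 contains 2×100 (CC)
  43 contains 1×40 (XL)
  3 contains 3×1 (III)

MMCCXLIII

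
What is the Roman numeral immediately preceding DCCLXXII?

DCCLXXII = 772, so the previous integer is 772 - 1 = 771

DCCLXXI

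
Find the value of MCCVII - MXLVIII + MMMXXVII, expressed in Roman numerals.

MCCVII = 1207, MXLVIII = 1048, MMMXXVII = 3027
1207 - 1048 = 159
159 + 3027 = 3186

MMMCLXXXVI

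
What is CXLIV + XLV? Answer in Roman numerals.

CXLIV = 144
XLV = 45
144 + 45 = 189

CLXXXIX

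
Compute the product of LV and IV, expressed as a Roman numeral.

LV = 55
IV = 4
55 × 4 = 220

CCXX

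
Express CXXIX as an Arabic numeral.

CXXIX: C=100, X=10, X=10, IX=9
100 + 10 + 10 + 9 = 129

129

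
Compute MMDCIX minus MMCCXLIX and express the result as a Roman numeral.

MMDCIX = 2609
MMCCXLIX = 2249
2609 - 2249 = 360

CCCLX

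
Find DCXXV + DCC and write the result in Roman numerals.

DCXXV = 625
DCC = 700
625 + 700 = 1325

MCCCXXV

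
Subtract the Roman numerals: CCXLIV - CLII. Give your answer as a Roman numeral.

CCXLIV = 244
CLII = 152
244 - 152 = 92

XCII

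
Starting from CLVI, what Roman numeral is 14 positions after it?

CLVI = 156
156 + 14 = 170

CLXX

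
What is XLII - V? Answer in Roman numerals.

XLII = 42
V = 5
42 - 5 = 37

XXXVII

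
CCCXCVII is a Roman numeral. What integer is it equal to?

CCCXCVII: C=100, C=100, C=100, XC=90, V=5, I=1, I=1
100 + 100 + 100 + 90 + 5 + 1 + 1 = 397

397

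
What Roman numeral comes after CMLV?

CMLV = 955, so the next integer is 955 + 1 = 956

CMLVI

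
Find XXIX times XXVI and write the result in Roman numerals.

XXIX = 29
XXVI = 26
29 × 26 = 754

DCCLIV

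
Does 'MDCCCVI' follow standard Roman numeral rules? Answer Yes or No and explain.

'MDCCCVI': Check the rules: uses only the symbols I, V, X, L, C, D, M; no symbol is repeated more than three times in a row; V, L and D each appear at most once; no smaller symbol precedes a larger one (values never increase from left to right). Value: M (1000) + D (500) + C (100) + C (100) + C (100) + V (5) + I (1) = 1806. So it is a valid standard Roman numeral.

Yes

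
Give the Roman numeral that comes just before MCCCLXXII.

MCCCLXXII = 1372; previous is 1371

MCCCLXXI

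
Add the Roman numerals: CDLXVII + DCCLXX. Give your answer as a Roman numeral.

CDLXVII = 467
DCCLXX = 770
467 + 770 = 1237

MCCXXXVII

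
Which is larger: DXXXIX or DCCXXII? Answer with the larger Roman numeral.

DXXXIX = 539
DCCXXII = 722
722 is larger

DCCXXII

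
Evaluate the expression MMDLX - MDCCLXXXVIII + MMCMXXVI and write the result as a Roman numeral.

MMDLX = 2560, MDCCLXXXVIII = 1788, MMCMXXVI = 2926
2560 - 1788 = 772
772 + 2926 = 3698

MMMDCXCVIII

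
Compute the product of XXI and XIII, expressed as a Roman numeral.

XXI = 21
XIII = 13
21 × 13 = 273

CCLXXIII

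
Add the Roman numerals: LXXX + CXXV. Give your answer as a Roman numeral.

LXXX = 80
CXXV = 125
80 + 125 = 205

CCV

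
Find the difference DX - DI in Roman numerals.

DX = 510
DI = 501
510 - 501 = 9

IX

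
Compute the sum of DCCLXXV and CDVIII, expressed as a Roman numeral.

DCCLXXV = 775
CDVIII = 408
775 + 408 = 1183

MCLXXXIII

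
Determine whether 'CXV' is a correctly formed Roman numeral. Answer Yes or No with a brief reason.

'CXV': Check the rules: uses only the symbols I, V, X, L, C, D, M; no symbol is repeated more than three times in a row; V, L and D each appear at most once; no smaller symbol precedes a larger one (values never increase from left to right). Value: C (100) + X (10) + V (5) = 115. So it is a valid standard Roman numeral.

Yes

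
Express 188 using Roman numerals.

Convert 188 to Roman numerals:
  188 contains 1×100 (C)
  88 contains 1×50 (L)
  38 contains 3×10 (XXX)
  8 contains 1×5 (V)
  3 contains 3×1 (III)

CLXXXVIII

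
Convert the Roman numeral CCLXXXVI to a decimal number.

CCLXXXVI: C=100, C=100, L=50, X=10, X=10, X=10, V=5, I=1
100 + 100 + 50 + 10 + 10 + 10 + 5 + 1 = 286

286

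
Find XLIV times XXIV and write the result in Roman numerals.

XLIV = 44
XXIV = 24
44 × 24 = 1056

MLVI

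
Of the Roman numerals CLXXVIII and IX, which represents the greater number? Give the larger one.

CLXXVIII = 178
IX = 9
178 is larger

CLXXVIII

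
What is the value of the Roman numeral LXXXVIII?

LXXXVIII: L=50, X=10, X=10, X=10, V=5, I=1, I=1, I=1
50 + 10 + 10 + 10 + 5 + 1 + 1 + 1 = 88

88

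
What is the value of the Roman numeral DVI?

DVI: D=500, V=5, I=1
500 + 5 + 1 = 506

506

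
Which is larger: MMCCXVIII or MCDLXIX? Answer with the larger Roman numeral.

MMCCXVIII = 2218
MCDLXIX = 1469
2218 is larger

MMCCXVIII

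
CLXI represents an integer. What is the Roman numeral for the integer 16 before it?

CLXI = 161
161 - 16 = 145

CXLV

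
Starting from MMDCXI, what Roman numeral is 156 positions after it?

MMDCXI = 2611
2611 + 156 = 2767

MMDCCLXVII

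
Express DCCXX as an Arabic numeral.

DCCXX: D=500, C=100, C=100, X=10, X=10
500 + 100 + 100 + 10 + 10 = 720

720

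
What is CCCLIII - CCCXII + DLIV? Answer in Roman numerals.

CCCLIII = 353, CCCXII = 312, DLIV = 554
353 - 312 = 41
41 + 554 = 595

DXCV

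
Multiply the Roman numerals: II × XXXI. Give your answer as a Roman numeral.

II = 2
XXXI = 31
2 × 31 = 62

LXII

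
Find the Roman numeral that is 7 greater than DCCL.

DCCL = 750
750 + 7 = 757

DCCLVII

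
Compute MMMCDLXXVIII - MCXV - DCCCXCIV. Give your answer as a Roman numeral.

MMMCDLXXVIII = 3478, MCXV = 1115, DCCCXCIV = 894
3478 - 1115 = 2363
2363 - 894 = 1469

MCDLXIX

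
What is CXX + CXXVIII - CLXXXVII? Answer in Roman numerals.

CXX = 120, CXXVIII = 128, CLXXXVII = 187
120 + 128 = 248
248 - 187 = 61

LXI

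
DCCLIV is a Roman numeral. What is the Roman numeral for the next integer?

DCCLIV = 754, so the next integer is 754 + 1 = 755

DCCLV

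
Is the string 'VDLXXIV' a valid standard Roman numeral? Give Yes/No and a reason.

'VDLXXIV': V should not appear more than once

No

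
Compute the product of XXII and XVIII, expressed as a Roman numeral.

XXII = 22
XVIII = 18
22 × 18 = 396

CCCXCVI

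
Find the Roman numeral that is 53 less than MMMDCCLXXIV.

MMMDCCLXXIV = 3774
3774 - 53 = 3721

MMMDCCXXI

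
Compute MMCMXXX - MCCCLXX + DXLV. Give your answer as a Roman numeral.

MMCMXXX = 2930, MCCCLXX = 1370, DXLV = 545
2930 - 1370 = 1560
1560 + 545 = 2105

MMCV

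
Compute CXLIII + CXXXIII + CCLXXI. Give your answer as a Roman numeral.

CXLIII = 143, CXXXIII = 133, CCLXXI = 271
143 + 133 = 276
276 + 271 = 547

DXLVII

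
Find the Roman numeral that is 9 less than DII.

DII = 502
502 - 9 = 493

CDXCIII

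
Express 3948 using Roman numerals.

Convert 3948 to Roman numerals:
  3948 contains 3×1000 (MMM)
  948 contains 1×900 (CM)
  48 contains 1×40 (XL)
  8 contains 1×5 (V)
  3 contains 3×1 (III)

MMMCMXLVIII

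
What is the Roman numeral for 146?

Convert 146 to Roman numerals:
  146 contains 1×100 (C)
  46 contains 1×40 (XL)
  6 contains 1×5 (V)
  1 contains 1×1 (I)

CXLVI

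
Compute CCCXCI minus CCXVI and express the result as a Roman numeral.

CCCXCI = 391
CCXVI = 216
391 - 216 = 175

CLXXV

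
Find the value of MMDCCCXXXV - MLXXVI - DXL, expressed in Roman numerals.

MMDCCCXXXV = 2835, MLXXVI = 1076, DXL = 540
2835 - 1076 = 1759
1759 - 540 = 1219

MCCXIX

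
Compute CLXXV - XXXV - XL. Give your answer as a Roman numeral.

CLXXV = 175, XXXV = 35, XL = 40
175 - 35 = 140
140 - 40 = 100

C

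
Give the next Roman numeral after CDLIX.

CDLIX = 459, so the next integer is 459 + 1 = 460

CDLX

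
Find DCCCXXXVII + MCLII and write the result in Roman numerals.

DCCCXXXVII = 837
MCLII = 1152
837 + 1152 = 1989

MCMLXXXIX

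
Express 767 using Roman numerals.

Convert 767 to Roman numerals:
  767 contains 1×500 (D)
  267 contains 2×100 (CC)
  67 contains 1×50 (L)
  17 contains 1×10 (X)
  7 contains 1×5 (V)
  2 contains 2×1 (II)

DCCLXVII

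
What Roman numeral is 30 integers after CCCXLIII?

CCCXLIII = 343
343 + 30 = 373

CCCLXXIII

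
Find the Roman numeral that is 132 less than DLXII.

DLXII = 562
562 - 132 = 430

CDXXX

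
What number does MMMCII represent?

MMMCII: M=1000, M=1000, M=1000, C=100, I=1, I=1
1000 + 1000 + 1000 + 100 + 1 + 1 = 3102

3102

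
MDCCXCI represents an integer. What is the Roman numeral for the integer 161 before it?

MDCCXCI = 1791
1791 - 161 = 1630

MDCXXX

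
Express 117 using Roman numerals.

Convert 117 to Roman numerals:
  117 contains 1×100 (C)
  17 contains 1×10 (X)
  7 contains 1×5 (V)
  2 contains 2×1 (II)

CXVII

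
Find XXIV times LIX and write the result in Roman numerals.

XXIV = 24
LIX = 59
24 × 59 = 1416

MCDXVI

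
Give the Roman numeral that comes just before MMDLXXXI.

MMDLXXXI = 2581; previous is 2580

MMDLXXX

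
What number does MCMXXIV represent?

MCMXXIV: M=1000, CM=900, X=10, X=10, IV=4
1000 + 900 + 10 + 10 + 4 = 1924

1924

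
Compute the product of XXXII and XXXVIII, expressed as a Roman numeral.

XXXII = 32
XXXVIII = 38
32 × 38 = 1216

MCCXVI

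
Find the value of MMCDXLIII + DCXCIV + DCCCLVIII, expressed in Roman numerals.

MMCDXLIII = 2443, DCXCIV = 694, DCCCLVIII = 858
2443 + 694 = 3137
3137 + 858 = 3995

MMMCMXCV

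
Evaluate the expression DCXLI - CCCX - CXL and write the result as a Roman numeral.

DCXLI = 641, CCCX = 310, CXL = 140
641 - 310 = 331
331 - 140 = 191

CXCI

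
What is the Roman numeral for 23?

Convert 23 to Roman numerals:
  23 contains 2×10 (XX)
  3 contains 3×1 (III)

XXIII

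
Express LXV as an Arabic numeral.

LXV: L=50, X=10, V=5
50 + 10 + 5 = 65

65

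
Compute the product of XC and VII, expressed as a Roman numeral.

XC = 90
VII = 7
90 × 7 = 630

DCXXX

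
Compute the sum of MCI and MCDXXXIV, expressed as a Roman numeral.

MCI = 1101
MCDXXXIV = 1434
1101 + 1434 = 2535

MMDXXXV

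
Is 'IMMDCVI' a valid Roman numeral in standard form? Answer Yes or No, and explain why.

'IMMDCVI': Invalid subtractive combination: IM

No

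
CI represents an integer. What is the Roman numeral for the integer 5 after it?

CI = 101
101 + 5 = 106

CVI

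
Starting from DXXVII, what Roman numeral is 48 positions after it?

DXXVII = 527
527 + 48 = 575

DLXXV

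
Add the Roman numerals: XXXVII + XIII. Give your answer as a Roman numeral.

XXXVII = 37
XIII = 13
37 + 13 = 50

L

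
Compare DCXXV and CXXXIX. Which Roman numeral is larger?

DCXXV = 625
CXXXIX = 139
625 is larger

DCXXV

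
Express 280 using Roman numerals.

Convert 280 to Roman numerals:
  280 contains 2×100 (CC)
  80 contains 1×50 (L)
  30 contains 3×10 (XXX)

CCLXXX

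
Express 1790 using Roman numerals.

Convert 1790 to Roman numerals:
  1790 contains 1×1000 (M)
  790 contains 1×500 (D)
  290 contains 2×100 (CC)
  90 contains 1×90 (XC)

MDCCXC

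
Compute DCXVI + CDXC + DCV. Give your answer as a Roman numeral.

DCXVI = 616, CDXC = 490, DCV = 605
616 + 490 = 1106
1106 + 605 = 1711

MDCCXI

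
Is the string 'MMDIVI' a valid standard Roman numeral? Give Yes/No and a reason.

'MMDIVI': I cannot come right after the subtractive pair IV: once I is subtracted in IV, the next symbol must be smaller than I

No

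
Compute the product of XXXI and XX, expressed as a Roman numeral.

XXXI = 31
XX = 20
31 × 20 = 620

DCXX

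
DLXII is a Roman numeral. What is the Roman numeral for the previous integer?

DLXII = 562; previous is 561

DLXI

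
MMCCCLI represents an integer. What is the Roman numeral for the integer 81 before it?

MMCCCLI = 2351
2351 - 81 = 2270

MMCCLXX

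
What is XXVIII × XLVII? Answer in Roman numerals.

XXVIII = 28
XLVII = 47
28 × 47 = 1316

MCCCXVI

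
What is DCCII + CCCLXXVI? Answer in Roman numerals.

DCCII = 702
CCCLXXVI = 376
702 + 376 = 1078

MLXXVIII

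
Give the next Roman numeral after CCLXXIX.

CCLXXIX = 279, so the next integer is 279 + 1 = 280

CCLXXX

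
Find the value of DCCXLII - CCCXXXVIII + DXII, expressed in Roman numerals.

DCCXLII = 742, CCCXXXVIII = 338, DXII = 512
742 - 338 = 404
404 + 512 = 916

CMXVI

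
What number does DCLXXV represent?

DCLXXV: D=500, C=100, L=50, X=10, X=10, V=5
500 + 100 + 50 + 10 + 10 + 5 = 675

675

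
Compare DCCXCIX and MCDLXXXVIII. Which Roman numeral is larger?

DCCXCIX = 799
MCDLXXXVIII = 1488
1488 is larger

MCDLXXXVIII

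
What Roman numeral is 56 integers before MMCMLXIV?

MMCMLXIV = 2964
2964 - 56 = 2908

MMCMVIII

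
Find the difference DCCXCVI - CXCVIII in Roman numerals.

DCCXCVI = 796
CXCVIII = 198
796 - 198 = 598

DXCVIII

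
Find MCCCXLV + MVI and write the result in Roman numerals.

MCCCXLV = 1345
MVI = 1006
1345 + 1006 = 2351

MMCCCLI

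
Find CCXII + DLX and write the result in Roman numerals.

CCXII = 212
DLX = 560
212 + 560 = 772

DCCLXXII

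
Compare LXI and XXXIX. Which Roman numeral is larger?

LXI = 61
XXXIX = 39
61 is larger

LXI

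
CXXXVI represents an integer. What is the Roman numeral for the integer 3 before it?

CXXXVI = 136
136 - 3 = 133

CXXXIII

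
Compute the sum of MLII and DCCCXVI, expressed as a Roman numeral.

MLII = 1052
DCCCXVI = 816
1052 + 816 = 1868

MDCCCLXVIII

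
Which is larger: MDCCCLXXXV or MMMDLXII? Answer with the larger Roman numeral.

MDCCCLXXXV = 1885
MMMDLXII = 3562
3562 is larger

MMMDLXII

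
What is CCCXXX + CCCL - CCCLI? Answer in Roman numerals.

CCCXXX = 330, CCCL = 350, CCCLI = 351
330 + 350 = 680
680 - 351 = 329

CCCXXIX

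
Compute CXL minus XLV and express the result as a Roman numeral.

CXL = 140
XLV = 45
140 - 45 = 95

XCV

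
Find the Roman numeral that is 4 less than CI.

CI = 101
101 - 4 = 97

XCVII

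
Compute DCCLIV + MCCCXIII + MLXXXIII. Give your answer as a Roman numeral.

DCCLIV = 754, MCCCXIII = 1313, MLXXXIII = 1083
754 + 1313 = 2067
2067 + 1083 = 3150

MMMCL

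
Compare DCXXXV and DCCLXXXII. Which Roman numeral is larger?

DCXXXV = 635
DCCLXXXII = 782
782 is larger

DCCLXXXII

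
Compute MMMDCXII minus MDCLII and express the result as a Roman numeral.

MMMDCXII = 3612
MDCLII = 1652
3612 - 1652 = 1960

MCMLX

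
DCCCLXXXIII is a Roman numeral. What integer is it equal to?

DCCCLXXXIII: D=500, C=100, C=100, C=100, L=50, X=10, X=10, X=10, I=1, I=1, I=1
500 + 100 + 100 + 100 + 50 + 10 + 10 + 10 + 1 + 1 + 1 = 883

883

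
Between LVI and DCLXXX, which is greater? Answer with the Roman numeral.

LVI = 56
DCLXXX = 680
680 is larger

DCLXXX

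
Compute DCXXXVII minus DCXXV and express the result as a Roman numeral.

DCXXXVII = 637
DCXXV = 625
637 - 625 = 12

XII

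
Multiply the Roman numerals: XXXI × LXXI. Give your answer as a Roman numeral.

XXXI = 31
LXXI = 71
31 × 71 = 2201

MMCCI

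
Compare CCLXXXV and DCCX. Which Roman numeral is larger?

CCLXXXV = 285
DCCX = 710
710 is larger

DCCX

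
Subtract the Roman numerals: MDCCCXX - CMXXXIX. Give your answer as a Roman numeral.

MDCCCXX = 1820
CMXXXIX = 939
1820 - 939 = 881

DCCCLXXXI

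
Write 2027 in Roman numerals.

Convert 2027 to Roman numerals:
  2027 contains 2×1000 (MM)
  27 contains 2×10 (XX)
  7 contains 1×5 (V)
  2 contains 2×1 (II)

MMXXVII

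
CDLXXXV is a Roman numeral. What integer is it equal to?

CDLXXXV: CD=400, L=50, X=10, X=10, X=10, V=5
400 + 50 + 10 + 10 + 10 + 5 = 485

485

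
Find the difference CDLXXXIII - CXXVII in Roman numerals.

CDLXXXIII = 483
CXXVII = 127
483 - 127 = 356

CCCLVI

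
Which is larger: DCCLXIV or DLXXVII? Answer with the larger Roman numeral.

DCCLXIV = 764
DLXXVII = 577
764 is larger

DCCLXIV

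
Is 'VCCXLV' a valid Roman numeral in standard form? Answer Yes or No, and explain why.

'VCCXLV': V should not appear more than once

No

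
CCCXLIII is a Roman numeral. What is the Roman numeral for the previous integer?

CCCXLIII = 343; previous is 342

CCCXLII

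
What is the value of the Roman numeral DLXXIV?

DLXXIV: D=500, L=50, X=10, X=10, IV=4
500 + 50 + 10 + 10 + 4 = 574

574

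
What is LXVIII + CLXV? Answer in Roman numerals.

LXVIII = 68
CLXV = 165
68 + 165 = 233

CCXXXIII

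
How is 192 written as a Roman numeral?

Convert 192 to Roman numerals:
  192 contains 1×100 (C)
  92 contains 1×90 (XC)
  2 contains 2×1 (II)

CXCII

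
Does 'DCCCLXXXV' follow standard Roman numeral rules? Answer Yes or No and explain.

'DCCCLXXXV': Check the rules: uses only the symbols I, V, X, L, C, D, M; no symbol is repeated more than three times in a row; V, L and D each appear at most once; no smaller symbol precedes a larger one (values never increase from left to right). Value: D (500) + C (100) + C (100) + C (100) + L (50) + X (10) + X (10) + X (10) + V (5) = 885. So it is a valid standard Roman numeral.

Yes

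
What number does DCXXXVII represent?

DCXXXVII: D=500, C=100, X=10, X=10, X=10, V=5, I=1, I=1
500 + 100 + 10 + 10 + 10 + 5 + 1 + 1 = 637

637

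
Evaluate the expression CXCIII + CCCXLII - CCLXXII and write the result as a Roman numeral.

CXCIII = 193, CCCXLII = 342, CCLXXII = 272
193 + 342 = 535
535 - 272 = 263

CCLXIII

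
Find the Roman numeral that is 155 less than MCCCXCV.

MCCCXCV = 1395
1395 - 155 = 1240

MCCXL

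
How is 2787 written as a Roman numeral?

Convert 2787 to Roman numerals:
  2787 contains 2×1000 (MM)
  787 contains 1×500 (D)
  287 contains 2×100 (CC)
  87 contains 1×50 (L)
  37 contains 3×10 (XXX)
  7 contains 1×5 (V)
  2 contains 2×1 (II)

MMDCCLXXXVII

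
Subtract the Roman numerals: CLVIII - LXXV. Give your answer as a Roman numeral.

CLVIII = 158
LXXV = 75
158 - 75 = 83

LXXXIII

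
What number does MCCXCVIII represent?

MCCXCVIII: M=1000, C=100, C=100, XC=90, V=5, I=1, I=1, I=1
1000 + 100 + 100 + 90 + 5 + 1 + 1 + 1 = 1298

1298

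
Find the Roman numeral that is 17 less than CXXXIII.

CXXXIII = 133
133 - 17 = 116

CXVI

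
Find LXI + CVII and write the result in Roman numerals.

LXI = 61
CVII = 107
61 + 107 = 168

CLXVIII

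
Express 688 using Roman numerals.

Convert 688 to Roman numerals:
  688 contains 1×500 (D)
  188 contains 1×100 (C)
  88 contains 1×50 (L)
  38 contains 3×10 (XXX)
  8 contains 1×5 (V)
  3 contains 3×1 (III)

DCLXXXVIII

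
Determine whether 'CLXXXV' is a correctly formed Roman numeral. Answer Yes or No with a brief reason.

'CLXXXV': Check the rules: uses only the symbols I, V, X, L, C, D, M; no symbol is repeated more than three times in a row; V, L and D each appear at most once; no smaller symbol precedes a larger one (values never increase from left to right). Value: C (100) + L (50) + X (10) + X (10) + X (10) + V (5) = 185. So it is a valid standard Roman numeral.

Yes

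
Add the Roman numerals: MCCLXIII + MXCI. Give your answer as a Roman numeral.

MCCLXIII = 1263
MXCI = 1091
1263 + 1091 = 2354

MMCCCLIV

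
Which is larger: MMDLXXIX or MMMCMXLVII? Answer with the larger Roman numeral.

MMDLXXIX = 2579
MMMCMXLVII = 3947
3947 is larger

MMMCMXLVII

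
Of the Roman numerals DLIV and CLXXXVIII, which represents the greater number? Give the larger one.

DLIV = 554
CLXXXVIII = 188
554 is larger

DLIV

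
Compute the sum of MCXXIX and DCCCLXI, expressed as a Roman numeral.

MCXXIX = 1129
DCCCLXI = 861
1129 + 861 = 1990

MCMXC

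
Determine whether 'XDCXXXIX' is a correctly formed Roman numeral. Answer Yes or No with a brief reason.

'XDCXXXIX': Invalid subtractive combination: XD

No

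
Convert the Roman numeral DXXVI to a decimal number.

DXXVI: D=500, X=10, X=10, V=5, I=1
500 + 10 + 10 + 5 + 1 = 526

526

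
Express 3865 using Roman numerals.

Convert 3865 to Roman numerals:
  3865 contains 3×1000 (MMM)
  865 contains 1×500 (D)
  365 contains 3×100 (CCC)
  65 contains 1×50 (L)
  15 contains 1×10 (X)
  5 contains 1×5 (V)

MMMDCCCLXV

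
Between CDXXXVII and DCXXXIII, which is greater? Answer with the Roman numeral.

CDXXXVII = 437
DCXXXIII = 633
633 is larger

DCXXXIII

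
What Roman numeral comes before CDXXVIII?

CDXXVIII = 428, so the previous integer is 428 - 1 = 427

CDXXVII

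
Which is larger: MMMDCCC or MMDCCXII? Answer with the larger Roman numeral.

MMMDCCC = 3800
MMDCCXII = 2712
3800 is larger

MMMDCCC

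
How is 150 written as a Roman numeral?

Convert 150 to Roman numerals:
  150 contains 1×100 (C)
  50 contains 1×50 (L)

CL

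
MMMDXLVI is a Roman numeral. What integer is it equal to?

MMMDXLVI: M=1000, M=1000, M=1000, D=500, XL=40, V=5, I=1
1000 + 1000 + 1000 + 500 + 40 + 5 + 1 = 3546

3546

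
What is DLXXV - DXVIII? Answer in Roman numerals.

DLXXV = 575
DXVIII = 518
575 - 518 = 57

LVII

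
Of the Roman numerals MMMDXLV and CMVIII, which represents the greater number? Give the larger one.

MMMDXLV = 3545
CMVIII = 908
3545 is larger

MMMDXLV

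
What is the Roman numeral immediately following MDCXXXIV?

MDCXXXIV = 1634, so the next integer is 1634 + 1 = 1635

MDCXXXV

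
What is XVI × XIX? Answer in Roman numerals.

XVI = 16
XIX = 19
16 × 19 = 304

CCCIV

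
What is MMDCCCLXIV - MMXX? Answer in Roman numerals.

MMDCCCLXIV = 2864
MMXX = 2020
2864 - 2020 = 844

DCCCXLIV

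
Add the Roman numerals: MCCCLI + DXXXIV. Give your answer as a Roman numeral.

MCCCLI = 1351
DXXXIV = 534
1351 + 534 = 1885

MDCCCLXXXV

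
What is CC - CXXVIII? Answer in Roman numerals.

CC = 200
CXXVIII = 128
200 - 128 = 72

LXXII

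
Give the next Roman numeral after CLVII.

CLVII = 157; next is 158

CLVIII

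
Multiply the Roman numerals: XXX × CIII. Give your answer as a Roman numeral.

XXX = 30
CIII = 103
30 × 103 = 3090

MMMXC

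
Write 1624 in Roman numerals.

Convert 1624 to Roman numerals:
  1624 contains 1×1000 (M)
  624 contains 1×500 (D)
  124 contains 1×100 (C)
  24 contains 2×10 (XX)
  4 contains 1×4 (IV)

MDCXXIV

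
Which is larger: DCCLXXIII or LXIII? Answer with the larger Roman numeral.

DCCLXXIII = 773
LXIII = 63
773 is larger

DCCLXXIII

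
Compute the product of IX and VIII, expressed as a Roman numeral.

IX = 9
VIII = 8
9 × 8 = 72

LXXII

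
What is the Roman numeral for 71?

Convert 71 to Roman numerals:
  71 contains 1×50 (L)
  21 contains 2×10 (XX)
  1 contains 1×1 (I)

LXXI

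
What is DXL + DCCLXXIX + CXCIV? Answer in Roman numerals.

DXL = 540, DCCLXXIX = 779, CXCIV = 194
540 + 779 = 1319
1319 + 194 = 1513

MDXIII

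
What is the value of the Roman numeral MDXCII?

MDXCII: M=1000, D=500, XC=90, I=1, I=1
1000 + 500 + 90 + 1 + 1 = 1592

1592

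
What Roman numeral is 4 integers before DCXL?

DCXL = 640
640 - 4 = 636

DCXXXVI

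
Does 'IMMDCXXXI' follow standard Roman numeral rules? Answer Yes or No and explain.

'IMMDCXXXI': Invalid subtractive combination: IM

No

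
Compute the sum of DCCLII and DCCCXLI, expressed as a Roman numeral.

DCCLII = 752
DCCCXLI = 841
752 + 841 = 1593

MDXCIII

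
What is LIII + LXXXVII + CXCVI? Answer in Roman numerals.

LIII = 53, LXXXVII = 87, CXCVI = 196
53 + 87 = 140
140 + 196 = 336

CCCXXXVI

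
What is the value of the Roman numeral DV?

DV: D=500, V=5
500 + 5 = 505

505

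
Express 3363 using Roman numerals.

Convert 3363 to Roman numerals:
  3363 contains 3×1000 (MMM)
  363 contains 3×100 (CCC)
  63 contains 1×50 (L)
  13 contains 1×10 (X)
  3 contains 3×1 (III)

MMMCCCLXIII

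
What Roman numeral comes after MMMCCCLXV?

MMMCCCLXV = 3365; next is 3366

MMMCCCLXVI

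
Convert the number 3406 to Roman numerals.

Convert 3406 to Roman numerals:
  3406 contains 3×1000 (MMM)
  406 contains 1×400 (CD)
  6 contains 1×5 (V)
  1 contains 1×1 (I)

MMMCDVI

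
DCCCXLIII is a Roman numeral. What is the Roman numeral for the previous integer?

DCCCXLIII = 843; previous is 842

DCCCXLII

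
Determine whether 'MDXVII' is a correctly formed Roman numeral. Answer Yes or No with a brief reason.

'MDXVII': Check the rules: uses only the symbols I, V, X, L, C, D, M; no symbol is repeated more than three times in a row; V, L and D each appear at most once; no smaller symbol precedes a larger one (values never increase from left to right). Value: M (1000) + D (500) + X (10) + V (5) + I (1) + I (1) = 1517. So it is a valid standard Roman numeral.

Yes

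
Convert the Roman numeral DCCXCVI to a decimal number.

DCCXCVI: D=500, C=100, C=100, XC=90, V=5, I=1
500 + 100 + 100 + 90 + 5 + 1 = 796

796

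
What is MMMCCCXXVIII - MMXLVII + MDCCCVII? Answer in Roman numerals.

MMMCCCXXVIII = 3328, MMXLVII = 2047, MDCCCVII = 1807
3328 - 2047 = 1281
1281 + 1807 = 3088

MMMLXXXVIII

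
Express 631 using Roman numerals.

Convert 631 to Roman numerals:
  631 contains 1×500 (D)
  131 contains 1×100 (C)
  31 contains 3×10 (XXX)
  1 contains 1×1 (I)

DCXXXI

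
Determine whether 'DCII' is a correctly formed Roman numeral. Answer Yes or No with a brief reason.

'DCII': Check the rules: uses only the symbols I, V, X, L, C, D, M; no symbol is repeated more than three times in a row; V, L and D each appear at most once; no smaller symbol precedes a larger one (values never increase from left to right). Value: D (500) + C (100) + I (1) + I (1) = 602. So it is a valid standard Roman numeral.

Yes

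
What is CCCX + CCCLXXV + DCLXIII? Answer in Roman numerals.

CCCX = 310, CCCLXXV = 375, DCLXIII = 663
310 + 375 = 685
685 + 663 = 1348

MCCCXLVIII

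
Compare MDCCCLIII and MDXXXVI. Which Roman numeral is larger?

MDCCCLIII = 1853
MDXXXVI = 1536
1853 is larger

MDCCCLIII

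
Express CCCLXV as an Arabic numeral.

CCCLXV: C=100, C=100, C=100, L=50, X=10, V=5
100 + 100 + 100 + 50 + 10 + 5 = 365

365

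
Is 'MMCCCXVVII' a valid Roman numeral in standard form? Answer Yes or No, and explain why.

'MMCCCXVVII': V should not appear more than once

No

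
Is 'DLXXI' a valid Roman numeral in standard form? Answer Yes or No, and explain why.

'DLXXI': Check the rules: uses only the symbols I, V, X, L, C, D, M; no symbol is repeated more than three times in a row; V, L and D each appear at most once; no smaller symbol precedes a larger one (values never increase from left to right). Value: D (500) + L (50) + X (10) + X (10) + I (1) = 571. So it is a valid standard Roman numeral.

Yes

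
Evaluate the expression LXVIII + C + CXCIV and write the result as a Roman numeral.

LXVIII = 68, C = 100, CXCIV = 194
68 + 100 = 168
168 + 194 = 362

CCCLXII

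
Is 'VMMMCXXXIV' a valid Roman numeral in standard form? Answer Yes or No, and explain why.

'VMMMCXXXIV': V should not appear more than once

No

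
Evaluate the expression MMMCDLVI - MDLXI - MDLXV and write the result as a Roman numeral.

MMMCDLVI = 3456, MDLXI = 1561, MDLXV = 1565
3456 - 1561 = 1895
1895 - 1565 = 330

CCCXXX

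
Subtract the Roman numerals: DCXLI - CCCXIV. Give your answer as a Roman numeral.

DCXLI = 641
CCCXIV = 314
641 - 314 = 327

CCCXXVII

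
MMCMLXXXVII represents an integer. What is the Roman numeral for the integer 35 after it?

MMCMLXXXVII = 2987
2987 + 35 = 3022

MMMXXII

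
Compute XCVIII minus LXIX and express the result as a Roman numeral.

XCVIII = 98
LXIX = 69
98 - 69 = 29

XXIX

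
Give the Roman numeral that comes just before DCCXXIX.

DCCXXIX = 729; previous is 728

DCCXXVIII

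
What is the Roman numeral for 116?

Convert 116 to Roman numerals:
  116 contains 1×100 (C)
  16 contains 1×10 (X)
  6 contains 1×5 (V)
  1 contains 1×1 (I)

CXVI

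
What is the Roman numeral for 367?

Convert 367 to Roman numerals:
  367 contains 3×100 (CCC)
  67 contains 1×50 (L)
  17 contains 1×10 (X)
  7 contains 1×5 (V)
  2 contains 2×1 (II)

CCCLXVII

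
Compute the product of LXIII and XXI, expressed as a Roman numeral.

LXIII = 63
XXI = 21
63 × 21 = 1323

MCCCXXIII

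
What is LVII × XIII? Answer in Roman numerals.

LVII = 57
XIII = 13
57 × 13 = 741

DCCXLI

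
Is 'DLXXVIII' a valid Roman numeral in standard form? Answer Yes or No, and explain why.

'DLXXVIII': Check the rules: uses only the symbols I, V, X, L, C, D, M; no symbol is repeated more than three times in a row; V, L and D each appear at most once; no smaller symbol precedes a larger one (values never increase from left to right). Value: D (500) + L (50) + X (10) + X (10) + V (5) + I (1) + I (1) + I (1) = 578. So it is a valid standard Roman numeral.

Yes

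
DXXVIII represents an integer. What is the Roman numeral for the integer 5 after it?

DXXVIII = 528
528 + 5 = 533

DXXXIII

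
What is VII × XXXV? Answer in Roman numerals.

VII = 7
XXXV = 35
7 × 35 = 245

CCXLV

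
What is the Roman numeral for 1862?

Convert 1862 to Roman numerals:
  1862 contains 1×1000 (M)
  862 contains 1×500 (D)
  362 contains 3×100 (CCC)
  62 contains 1×50 (L)
  12 contains 1×10 (X)
  2 contains 2×1 (II)

MDCCCLXII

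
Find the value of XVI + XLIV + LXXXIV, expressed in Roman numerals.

XVI = 16, XLIV = 44, LXXXIV = 84
16 + 44 = 60
60 + 84 = 144

CXLIV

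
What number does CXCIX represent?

CXCIX: C=100, XC=90, IX=9
100 + 90 + 9 = 199

199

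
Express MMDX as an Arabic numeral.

MMDX: M=1000, M=1000, D=500, X=10
1000 + 1000 + 500 + 10 = 2510

2510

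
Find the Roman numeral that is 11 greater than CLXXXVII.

CLXXXVII = 187
187 + 11 = 198

CXCVIII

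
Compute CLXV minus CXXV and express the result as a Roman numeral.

CLXV = 165
CXXV = 125
165 - 125 = 40

XL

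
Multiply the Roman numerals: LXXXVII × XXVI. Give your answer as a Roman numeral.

LXXXVII = 87
XXVI = 26
87 × 26 = 2262

MMCCLXII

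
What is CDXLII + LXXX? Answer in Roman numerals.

CDXLII = 442
LXXX = 80
442 + 80 = 522

DXXII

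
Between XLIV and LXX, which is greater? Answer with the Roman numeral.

XLIV = 44
LXX = 70
70 is larger

LXX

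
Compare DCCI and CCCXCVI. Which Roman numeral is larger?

DCCI = 701
CCCXCVI = 396
701 is larger

DCCI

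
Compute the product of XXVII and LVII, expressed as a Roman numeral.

XXVII = 27
LVII = 57
27 × 57 = 1539

MDXXXIX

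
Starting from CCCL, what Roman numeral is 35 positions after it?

CCCL = 350
350 + 35 = 385

CCCLXXXV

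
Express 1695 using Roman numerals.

Convert 1695 to Roman numerals:
  1695 contains 1×1000 (M)
  695 contains 1×500 (D)
  195 contains 1×100 (C)
  95 contains 1×90 (XC)
  5 contains 1×5 (V)

MDCXCV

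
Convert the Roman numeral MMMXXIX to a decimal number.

MMMXXIX: M=1000, M=1000, M=1000, X=10, X=10, IX=9
1000 + 1000 + 1000 + 10 + 10 + 9 = 3029

3029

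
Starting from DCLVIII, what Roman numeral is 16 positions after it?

DCLVIII = 658
658 + 16 = 674

DCLXXIV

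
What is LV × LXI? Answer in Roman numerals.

LV = 55
LXI = 61
55 × 61 = 3355

MMMCCCLV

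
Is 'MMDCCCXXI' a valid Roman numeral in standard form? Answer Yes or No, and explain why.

'MMDCCCXXI': Check the rules: uses only the symbols I, V, X, L, C, D, M; no symbol is repeated more than three times in a row; V, L and D each appear at most once; no smaller symbol precedes a larger one (values never increase from left to right). Value: M (1000) + M (1000) + D (500) + C (100) + C (100) + C (100) + X (10) + X (10) + I (1) = 2821. So it is a valid standard Roman numeral.

Yes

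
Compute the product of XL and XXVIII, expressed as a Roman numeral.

XL = 40
XXVIII = 28
40 × 28 = 1120

MCXX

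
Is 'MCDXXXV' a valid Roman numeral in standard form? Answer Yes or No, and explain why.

'MCDXXXV': Check the rules: uses only the symbols I, V, X, L, C, D, M; no symbol is repeated more than three times in a row; V, L and D each appear at most once; the only place a smaller symbol precedes a larger one is the allowed subtractive pair CD, the symbol right after such a pair (if any) is smaller than the pair's first symbol, and otherwise the values never increase from left to right. Value: M (1000) + CD (400) + X (10) + X (10) + X (10) + V (5) = 1435. So it is a valid standard Roman numeral.

Yes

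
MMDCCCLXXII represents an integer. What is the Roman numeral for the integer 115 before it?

MMDCCCLXXII = 2872
2872 - 115 = 2757

MMDCCLVII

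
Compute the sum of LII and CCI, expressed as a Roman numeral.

LII = 52
CCI = 201
52 + 201 = 253

CCLIII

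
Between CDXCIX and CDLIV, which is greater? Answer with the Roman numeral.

CDXCIX = 499
CDLIV = 454
499 is larger

CDXCIX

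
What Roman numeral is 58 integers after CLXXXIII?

CLXXXIII = 183
183 + 58 = 241

CCXLI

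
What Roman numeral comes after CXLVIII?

CXLVIII = 148, so the next integer is 148 + 1 = 149

CXLIX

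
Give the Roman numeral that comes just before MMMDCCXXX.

MMMDCCXXX = 3730, so the previous integer is 3730 - 1 = 3729

MMMDCCXXIX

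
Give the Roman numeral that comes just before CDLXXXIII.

CDLXXXIII = 483; previous is 482

CDLXXXII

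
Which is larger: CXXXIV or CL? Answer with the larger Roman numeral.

CXXXIV = 134
CL = 150
150 is larger

CL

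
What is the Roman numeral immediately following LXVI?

LXVI = 66, so the next integer is 66 + 1 = 67

LXVII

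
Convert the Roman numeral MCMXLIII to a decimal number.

MCMXLIII: M=1000, CM=900, XL=40, I=1, I=1, I=1
1000 + 900 + 40 + 1 + 1 + 1 = 1943

1943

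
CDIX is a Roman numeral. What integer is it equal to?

CDIX: CD=400, IX=9
400 + 9 = 409

409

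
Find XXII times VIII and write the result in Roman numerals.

XXII = 22
VIII = 8
22 × 8 = 176

CLXXVI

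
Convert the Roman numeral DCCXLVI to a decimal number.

DCCXLVI: D=500, C=100, C=100, XL=40, V=5, I=1
500 + 100 + 100 + 40 + 5 + 1 = 746

746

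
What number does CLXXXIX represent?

CLXXXIX: C=100, L=50, X=10, X=10, X=10, IX=9
100 + 50 + 10 + 10 + 10 + 9 = 189

189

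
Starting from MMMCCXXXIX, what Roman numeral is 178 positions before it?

MMMCCXXXIX = 3239
3239 - 178 = 3061

MMMLXI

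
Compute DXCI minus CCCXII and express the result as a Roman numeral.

DXCI = 591
CCCXII = 312
591 - 312 = 279

CCLXXIX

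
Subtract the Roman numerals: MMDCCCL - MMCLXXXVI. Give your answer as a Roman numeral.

MMDCCCL = 2850
MMCLXXXVI = 2186
2850 - 2186 = 664

DCLXIV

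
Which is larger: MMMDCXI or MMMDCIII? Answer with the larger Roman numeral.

MMMDCXI = 3611
MMMDCIII = 3603
3611 is larger

MMMDCXI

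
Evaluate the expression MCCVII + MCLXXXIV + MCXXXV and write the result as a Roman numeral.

MCCVII = 1207, MCLXXXIV = 1184, MCXXXV = 1135
1207 + 1184 = 2391
2391 + 1135 = 3526

MMMDXXVI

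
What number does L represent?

L: L=50

50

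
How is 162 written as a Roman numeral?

Convert 162 to Roman numerals:
  162 contains 1×100 (C)
  62 contains 1×50 (L)
  12 contains 1×10 (X)
  2 contains 2×1 (II)

CLXII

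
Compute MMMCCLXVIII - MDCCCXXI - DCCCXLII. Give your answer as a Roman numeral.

MMMCCLXVIII = 3268, MDCCCXXI = 1821, DCCCXLII = 842
3268 - 1821 = 1447
1447 - 842 = 605

DCV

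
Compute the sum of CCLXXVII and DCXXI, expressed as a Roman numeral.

CCLXXVII = 277
DCXXI = 621
277 + 621 = 898

DCCCXCVIII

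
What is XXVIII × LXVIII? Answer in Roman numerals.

XXVIII = 28
LXVIII = 68
28 × 68 = 1904

MCMIV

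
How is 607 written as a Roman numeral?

Convert 607 to Roman numerals:
  607 contains 1×500 (D)
  107 contains 1×100 (C)
  7 contains 1×5 (V)
  2 contains 2×1 (II)

DCVII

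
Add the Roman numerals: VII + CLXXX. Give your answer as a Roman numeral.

VII = 7
CLXXX = 180
7 + 180 = 187

CLXXXVII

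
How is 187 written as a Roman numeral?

Convert 187 to Roman numerals:
  187 contains 1×100 (C)
  87 contains 1×50 (L)
  37 contains 3×10 (XXX)
  7 contains 1×5 (V)
  2 contains 2×1 (II)

CLXXXVII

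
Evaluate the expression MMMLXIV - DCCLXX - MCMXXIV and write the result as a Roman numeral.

MMMLXIV = 3064, DCCLXX = 770, MCMXXIV = 1924
3064 - 770 = 2294
2294 - 1924 = 370

CCCLXX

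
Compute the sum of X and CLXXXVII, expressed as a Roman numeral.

X = 10
CLXXXVII = 187
10 + 187 = 197

CXCVII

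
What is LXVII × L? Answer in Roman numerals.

LXVII = 67
L = 50
67 × 50 = 3350

MMMCCCL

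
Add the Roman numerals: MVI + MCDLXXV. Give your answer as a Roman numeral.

MVI = 1006
MCDLXXV = 1475
1006 + 1475 = 2481

MMCDLXXXI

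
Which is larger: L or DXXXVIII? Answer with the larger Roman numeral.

L = 50
DXXXVIII = 538
538 is larger

DXXXVIII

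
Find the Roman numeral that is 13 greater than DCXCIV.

DCXCIV = 694
694 + 13 = 707

DCCVII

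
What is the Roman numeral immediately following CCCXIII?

CCCXIII = 313; next is 314

CCCXIV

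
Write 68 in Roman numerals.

Convert 68 to Roman numerals:
  68 contains 1×50 (L)
  18 contains 1×10 (X)
  8 contains 1×5 (V)
  3 contains 3×1 (III)

LXVIII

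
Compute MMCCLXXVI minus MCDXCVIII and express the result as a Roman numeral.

MMCCLXXVI = 2276
MCDXCVIII = 1498
2276 - 1498 = 778

DCCLXXVIII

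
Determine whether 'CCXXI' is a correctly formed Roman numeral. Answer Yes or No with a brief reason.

'CCXXI': Check the rules: uses only the symbols I, V, X, L, C, D, M; no symbol is repeated more than three times in a row; V, L and D each appear at most once; no smaller symbol precedes a larger one (values never increase from left to right). Value: C (100) + C (100) + X (10) + X (10) + I (1) = 221. So it is a valid standard Roman numeral.

Yes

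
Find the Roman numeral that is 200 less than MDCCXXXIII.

MDCCXXXIII = 1733
1733 - 200 = 1533

MDXXXIII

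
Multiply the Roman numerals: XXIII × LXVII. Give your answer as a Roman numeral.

XXIII = 23
LXVII = 67
23 × 67 = 1541

MDXLI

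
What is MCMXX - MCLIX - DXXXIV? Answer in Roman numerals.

MCMXX = 1920, MCLIX = 1159, DXXXIV = 534
1920 - 1159 = 761
761 - 534 = 227

CCXXVII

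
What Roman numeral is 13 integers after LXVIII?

LXVIII = 68
68 + 13 = 81

LXXXI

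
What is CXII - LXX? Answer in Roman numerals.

CXII = 112
LXX = 70
112 - 70 = 42

XLII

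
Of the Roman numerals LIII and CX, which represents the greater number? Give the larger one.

LIII = 53
CX = 110
110 is larger

CX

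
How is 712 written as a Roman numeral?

Convert 712 to Roman numerals:
  712 contains 1×500 (D)
  212 contains 2×100 (CC)
  12 contains 1×10 (X)
  2 contains 2×1 (II)

DCCXII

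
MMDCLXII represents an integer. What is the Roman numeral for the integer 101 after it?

MMDCLXII = 2662
2662 + 101 = 2763

MMDCCLXIII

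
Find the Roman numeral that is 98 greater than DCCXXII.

DCCXXII = 722
722 + 98 = 820

DCCCXX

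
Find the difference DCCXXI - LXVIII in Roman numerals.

DCCXXI = 721
LXVIII = 68
721 - 68 = 653

DCLIII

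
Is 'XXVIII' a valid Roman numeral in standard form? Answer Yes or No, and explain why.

'XXVIII': Check the rules: uses only the symbols I, V, X, L, C, D, M; no symbol is repeated more than three times in a row; V, L and D each appear at most once; no smaller symbol precedes a larger one (values never increase from left to right). Value: X (10) + X (10) + V (5) + I (1) + I (1) + I (1) = 28. So it is a valid standard Roman numeral.

Yes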